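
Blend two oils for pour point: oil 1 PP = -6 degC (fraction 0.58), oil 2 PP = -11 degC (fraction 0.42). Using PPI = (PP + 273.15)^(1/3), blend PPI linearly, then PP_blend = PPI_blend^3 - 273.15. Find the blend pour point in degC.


PPI_1 = (-6 + 273.15)^(1/3) = 6.440482
PPI_2 = (-11 + 273.15)^(1/3) = 6.400049
PPI_blend = 0.58 * 6.440482 + 0.42 * 6.400049 = 6.4235
PP_blend = 6.4235^3 - 273.15 = 265.0423 - 273.15 = -8.11

-8.11 degC


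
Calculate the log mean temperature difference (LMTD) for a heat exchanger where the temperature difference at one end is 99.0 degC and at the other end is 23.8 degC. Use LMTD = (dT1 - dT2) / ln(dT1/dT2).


LMTD = (dT1 - dT2) / ln(dT1/dT2)
= (99.0 - 23.8) / ln(99.0 / 23.8) = 75.2 / 1.42543 = 52.76

52.76 degC


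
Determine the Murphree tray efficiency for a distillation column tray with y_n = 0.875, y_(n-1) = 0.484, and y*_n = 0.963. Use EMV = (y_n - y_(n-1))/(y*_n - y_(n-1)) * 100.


Murphree vapor efficiency: EMV = (y_n - y_(n-1)) / (y*_n - y_(n-1)) * 100
EMV = (0.875 - 0.484) / (0.963 - 0.484) * 100 = 0.391 / 0.479 * 100 = 81.63

81.63 %


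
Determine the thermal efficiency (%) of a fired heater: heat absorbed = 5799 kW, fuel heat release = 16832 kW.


Furnace efficiency = Q_absorbed / Q_fuel * 100
= 5799 / 16832 * 100 = 34.45

34.45 %


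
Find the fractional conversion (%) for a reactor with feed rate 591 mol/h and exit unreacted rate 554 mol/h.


X = (F_in - F_out) / F_in * 100
Moles reacted = 591 - 554 = 37
X = 37 / 591 * 100
= 0.06261 * 100
= 6.261 %

6.261 %


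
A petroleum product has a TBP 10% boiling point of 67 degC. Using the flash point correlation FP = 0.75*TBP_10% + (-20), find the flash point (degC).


FP = 0.75 * 67 + (-20) = 30.25

30.25 degC


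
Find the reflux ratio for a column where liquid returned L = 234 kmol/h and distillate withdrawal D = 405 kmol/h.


Reflux ratio definition: R = L / D (liquid returned / distillate withdrawn)
L = 234 kmol/h, D = 405 kmol/h
R = 234 / 405 = 0.5778

0.5778


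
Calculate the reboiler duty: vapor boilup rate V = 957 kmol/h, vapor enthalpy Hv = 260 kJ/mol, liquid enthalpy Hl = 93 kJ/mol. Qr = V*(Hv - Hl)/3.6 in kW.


Qr = 957 * (260 - 93) / 3.6 = 957 * 167 / 3.6 = 44390

44390 kW


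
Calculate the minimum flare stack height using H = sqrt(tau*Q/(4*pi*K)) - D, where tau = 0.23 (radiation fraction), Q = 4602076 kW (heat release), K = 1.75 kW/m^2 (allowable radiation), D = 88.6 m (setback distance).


tau*Q/(4*pi*K) = 0.23 * 4602076 / (4 * pi * 1.75) = 48132
sqrt(48132) = 219.39
H = 219.39 - 88.6 = 130.8

130.8 m


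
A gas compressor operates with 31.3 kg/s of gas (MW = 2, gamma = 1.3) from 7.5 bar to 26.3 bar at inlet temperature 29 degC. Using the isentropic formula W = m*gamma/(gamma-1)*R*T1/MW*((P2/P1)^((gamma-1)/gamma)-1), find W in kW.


Isentropic work: W = m*(gamma/(gamma-1))*(R*T1/MW)*((P2/P1)^((gamma-1)/gamma) - 1)
T1 = 29 + 273.15 = 302.15 K
Pressure ratio = 26.3 / 7.5 = 3.50667
Exponent = (1.3 - 1)/1.3 = 0.230769
(P2/P1)^exp - 1 = 3.50667^0.230769 - 1 = 0.33581
W = 31.3 * 1.3 / 0.3 * 8.314 * 302.15 / 2 * 0.33581 = 57210

57210 kW


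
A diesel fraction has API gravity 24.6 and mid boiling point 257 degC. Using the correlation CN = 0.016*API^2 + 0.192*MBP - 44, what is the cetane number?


CN = 0.016 * 24.6^2 + 0.192 * 257 - 44
CN = 9.68256 + 49.344 - 44 = 15.02656

15.02656


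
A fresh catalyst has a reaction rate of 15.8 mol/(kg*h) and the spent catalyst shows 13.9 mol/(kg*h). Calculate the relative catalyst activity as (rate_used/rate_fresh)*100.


Activity (%) = (rate_used / rate_fresh) * 100
rate_used = 13.9, rate_fresh = 15.8
= (13.9 / 15.8) * 100
= 0.8797 * 100 = 87.97

87.97 %


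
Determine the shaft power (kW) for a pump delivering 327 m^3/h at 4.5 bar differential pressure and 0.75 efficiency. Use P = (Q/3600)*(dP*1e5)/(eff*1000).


Q = 327 / 3600 = 0.0908333 m^3/s
P = 0.0908333 * (4.5 * 1e5) / 0.75 / 1000 = 54.50

54.50 kW


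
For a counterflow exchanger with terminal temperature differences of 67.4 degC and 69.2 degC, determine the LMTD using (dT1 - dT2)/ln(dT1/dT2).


LMTD = (dT1 - dT2) / ln(dT1/dT2)
= (67.4 - 69.2) / ln(67.4 / 69.2) = -1.8 / -0.0263558 = 68.30

68.30 degC


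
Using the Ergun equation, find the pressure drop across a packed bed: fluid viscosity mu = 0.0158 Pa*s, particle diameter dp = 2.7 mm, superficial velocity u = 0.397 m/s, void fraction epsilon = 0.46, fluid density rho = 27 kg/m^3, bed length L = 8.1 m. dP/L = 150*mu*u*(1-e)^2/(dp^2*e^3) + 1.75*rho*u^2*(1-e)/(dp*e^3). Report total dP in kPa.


dp = 2.7 mm = 0.0027 m
Viscous term = 150*0.0158*0.397*(1-0.46)^2 / (0.0027^2*0.46^3) = 386657
Inertial term = 1.75*27*0.397^2*(1-0.46) / (0.0027*0.46^3) = 15301.7
dP/L = 386657 + 15301.7 = 401959 Pa/m
dP = 401959 * 8.1 / 1000 = 3256 kPa

3256 kPa


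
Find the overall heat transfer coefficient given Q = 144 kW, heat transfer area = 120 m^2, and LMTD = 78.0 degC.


From Q = U*A*LMTD, U = Q / (A * LMTD)
U = 144 / (120 * 78.0) = 144 / 9360 = 0.01538

0.01538 kW/(m^2*K)


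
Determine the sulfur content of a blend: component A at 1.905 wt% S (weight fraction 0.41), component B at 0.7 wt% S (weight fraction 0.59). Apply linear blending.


Linear sulfur blending: S_blend = x1*S1 + x2*S2
Contribution 1: 0.41 * 1.905 = 0.78105 wt%
Contribution 2: 0.59 * 0.7 = 0.413 wt%
S_blend = 0.78105 + 0.413 = 1.19405

1.19405 wt%


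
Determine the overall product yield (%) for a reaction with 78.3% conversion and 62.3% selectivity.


Overall yield = conversion (%) * selectivity (%) / 100
Conversion = 78.3%, Selectivity = 62.3%
Y = 78.3 * 62.3 / 100
= 48.7809 %

48.7809 %


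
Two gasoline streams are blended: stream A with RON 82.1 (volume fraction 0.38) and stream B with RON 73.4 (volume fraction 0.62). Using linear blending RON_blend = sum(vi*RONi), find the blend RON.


Linear blending: RON_blend = sum(vi * RONi)
Contribution 1: 0.38 * 82.1 = 31.198
Contribution 2: 0.62 * 73.4 = 45.508
RON_blend = 31.198 + 45.508 = 76.706

76.706


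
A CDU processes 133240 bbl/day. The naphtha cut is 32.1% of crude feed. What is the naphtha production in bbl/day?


Crude throughput = 133240 bbl/day
Fraction yield = 32.1%
yield = throughput * fraction / 100
yield = 133240 * 32.1 / 100 = 42770.04

42770.04 bbl/day


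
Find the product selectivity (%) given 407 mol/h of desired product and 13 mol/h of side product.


Selectivity = desired / (desired + undesired) * 100
Total products = 407 + 13 = 420 mol/h
S = 407 / 420 * 100
= 0.9690 * 100
= 96.90 %

96.90 %


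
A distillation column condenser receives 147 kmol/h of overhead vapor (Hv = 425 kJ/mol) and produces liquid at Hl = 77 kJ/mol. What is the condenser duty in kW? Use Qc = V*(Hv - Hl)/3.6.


Qc = 147 * (425 - 77) / 3.6 = 147 * 348 / 3.6 = 14210

14210 kW


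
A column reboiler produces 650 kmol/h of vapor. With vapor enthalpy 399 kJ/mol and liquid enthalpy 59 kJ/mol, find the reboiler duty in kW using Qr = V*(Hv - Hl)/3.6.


Qr = 650 * (399 - 59) / 3.6 = 650 * 340 / 3.6 = 61390

61390 kW


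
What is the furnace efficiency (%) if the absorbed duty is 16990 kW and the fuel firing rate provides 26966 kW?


Furnace efficiency = Q_absorbed / Q_fuel * 100
= 16990 / 26966 * 100 = 63.01

63.01 %


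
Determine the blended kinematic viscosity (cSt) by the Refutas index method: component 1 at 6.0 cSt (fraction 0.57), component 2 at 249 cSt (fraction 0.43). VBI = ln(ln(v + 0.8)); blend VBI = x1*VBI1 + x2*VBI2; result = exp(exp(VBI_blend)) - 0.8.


Refutas method: VBN_i = 14.534*ln(ln(visc_i + 0.8)) + 10.975, blended linearly by mass fraction; since VBN is linear in VBI_i = ln(ln(visc_i + 0.8)) and the fractions sum to 1, blend VBI directly: visc = exp(exp(VBI_blend)) - 0.8
VBI_1 = ln(ln(6.0 + 0.8)) = 0.650721
VBI_2 = ln(ln(249 + 0.8)) = 1.7085
VBI_blend = 0.57 * 0.650721 + 0.43 * 1.7085 = 1.10557
visc_blend = exp(exp(1.10557)) - 0.8 = 19.71

19.71 cSt


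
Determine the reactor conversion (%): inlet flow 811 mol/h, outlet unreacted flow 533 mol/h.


X = (F_in - F_out) / F_in * 100
Moles reacted = 811 - 533 = 278
X = 278 / 811 * 100
= 0.3428 * 100
= 34.28 %

34.28 %


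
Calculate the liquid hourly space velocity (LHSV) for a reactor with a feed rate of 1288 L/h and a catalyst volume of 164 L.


LHSV = volumetric feed rate / catalyst volume
= 1288 L/h / 164 L
= 7.854 h^-1

7.854 h^-1


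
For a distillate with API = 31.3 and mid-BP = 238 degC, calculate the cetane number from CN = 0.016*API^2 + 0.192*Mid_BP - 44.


CN = 0.016 * 31.3^2 + 0.192 * 238 - 44
CN = 15.67504 + 45.696 - 44 = 17.37104

17.37104


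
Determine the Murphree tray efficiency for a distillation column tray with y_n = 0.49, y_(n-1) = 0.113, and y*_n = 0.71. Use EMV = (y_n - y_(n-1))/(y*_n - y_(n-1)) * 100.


Murphree vapor efficiency: EMV = (y_n - y_(n-1)) / (y*_n - y_(n-1)) * 100
EMV = (0.49 - 0.113) / (0.71 - 0.113) * 100 = 0.377 / 0.597 * 100 = 63.15

63.15 %


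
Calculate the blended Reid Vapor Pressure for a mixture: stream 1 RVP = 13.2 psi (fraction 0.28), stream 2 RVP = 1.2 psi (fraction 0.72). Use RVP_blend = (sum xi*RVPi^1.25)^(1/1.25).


Chevron index: RVP_blend = (sum xi*RVPi^1.25)^(1/1.25)
RVP^1.25 terms: 0.28 * 13.2^1.25 + 0.72 * 1.2^1.25 = 7.9492
RVP_blend = 7.9492^(1/1.25) = 5.251

5.251 psi


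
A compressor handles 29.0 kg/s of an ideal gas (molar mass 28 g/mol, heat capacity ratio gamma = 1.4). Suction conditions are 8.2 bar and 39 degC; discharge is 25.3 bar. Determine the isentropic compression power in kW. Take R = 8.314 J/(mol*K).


Isentropic work: W = m*(gamma/(gamma-1))*(R*T1/MW)*((P2/P1)^((gamma-1)/gamma) - 1)
T1 = 39 + 273.15 = 312.15 K
Pressure ratio = 25.3 / 8.2 = 3.08537
Exponent = (1.4 - 1)/1.4 = 0.285714
(P2/P1)^exp - 1 = 3.08537^0.285714 - 1 = 0.379755
W = 29.0 * 1.4 / 0.4 * 8.314 * 312.15 / 28 * 0.379755 = 3573

3573 kW


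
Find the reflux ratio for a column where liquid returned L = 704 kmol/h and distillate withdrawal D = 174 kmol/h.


Reflux ratio definition: R = L / D (liquid returned / distillate withdrawn)
L = 704 kmol/h, D = 174 kmol/h
R = 704 / 174 = 4.046

4.046


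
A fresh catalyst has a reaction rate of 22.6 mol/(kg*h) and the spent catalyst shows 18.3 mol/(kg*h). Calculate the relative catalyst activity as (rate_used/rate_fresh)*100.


Activity (%) = (rate_used / rate_fresh) * 100
rate_used = 18.3, rate_fresh = 22.6
= (18.3 / 22.6) * 100
= 0.8097 * 100 = 80.97

80.97 %


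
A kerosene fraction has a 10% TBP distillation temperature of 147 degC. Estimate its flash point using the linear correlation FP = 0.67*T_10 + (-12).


FP = 0.67 * 147 + (-12) = 86.49

86.49 degC


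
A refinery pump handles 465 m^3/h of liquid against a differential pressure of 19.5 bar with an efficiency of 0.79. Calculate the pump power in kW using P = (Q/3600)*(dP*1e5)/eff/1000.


Q = 465 / 3600 = 0.129167 m^3/s
P = 0.129167 * (19.5 * 1e5) / 0.79 / 1000 = 318.8

318.8 kW


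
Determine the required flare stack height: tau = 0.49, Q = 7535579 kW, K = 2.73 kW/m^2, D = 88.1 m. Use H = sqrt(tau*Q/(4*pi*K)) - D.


tau*Q/(4*pi*K) = 0.49 * 7535579 / (4 * pi * 2.73) = 107632
sqrt(107632) = 328.073
H = 328.073 - 88.1 = 240.0

240.0 m


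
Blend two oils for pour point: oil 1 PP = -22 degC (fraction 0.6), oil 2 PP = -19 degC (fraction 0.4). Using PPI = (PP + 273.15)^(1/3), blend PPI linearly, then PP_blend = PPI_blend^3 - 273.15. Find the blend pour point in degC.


PPI_1 = (-22 + 273.15)^(1/3) = 6.30925
PPI_2 = (-19 + 273.15)^(1/3) = 6.334272
PPI_blend = 0.6 * 6.30925 + 0.4 * 6.334272 = 6.319259
PP_blend = 6.319259^3 - 273.15 = 252.3472 - 273.15 = -20.8

-20.8 degC


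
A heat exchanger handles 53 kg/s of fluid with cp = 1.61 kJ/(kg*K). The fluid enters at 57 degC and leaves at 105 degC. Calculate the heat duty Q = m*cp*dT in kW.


Q = m_dot * cp * delta_T
delta_T = 105 - 57 = 48 K
Q = 53 * 1.61 * 48
= 85.33 * 48
= 4095.84 kW

4095.84 kW


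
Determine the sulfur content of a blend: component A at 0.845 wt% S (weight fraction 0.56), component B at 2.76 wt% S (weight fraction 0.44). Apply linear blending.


Linear sulfur blending: S_blend = x1*S1 + x2*S2
Contribution 1: 0.56 * 0.845 = 0.4732 wt%
Contribution 2: 0.44 * 2.76 = 1.2144 wt%
S_blend = 0.4732 + 1.2144 = 1.6876

1.6876 wt%


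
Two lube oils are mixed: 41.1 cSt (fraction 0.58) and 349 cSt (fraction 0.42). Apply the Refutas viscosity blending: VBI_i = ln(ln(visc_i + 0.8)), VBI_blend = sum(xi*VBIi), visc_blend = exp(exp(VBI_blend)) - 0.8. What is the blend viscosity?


Refutas method: VBN_i = 14.534*ln(ln(visc_i + 0.8)) + 10.975, blended linearly by mass fraction; since VBN is linear in VBI_i = ln(ln(visc_i + 0.8)) and the fractions sum to 1, blend VBI directly: visc = exp(exp(VBI_blend)) - 0.8
VBI_1 = ln(ln(41.1 + 0.8)) = 1.31782
VBI_2 = ln(ln(349 + 0.8)) = 1.7677
VBI_blend = 0.58 * 1.31782 + 0.42 * 1.7677 = 1.50677
visc_blend = exp(exp(1.50677)) - 0.8 = 90.32

90.32 cSt


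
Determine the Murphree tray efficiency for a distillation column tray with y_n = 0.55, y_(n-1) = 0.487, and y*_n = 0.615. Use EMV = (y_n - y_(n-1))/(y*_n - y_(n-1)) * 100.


Murphree vapor efficiency: EMV = (y_n - y_(n-1)) / (y*_n - y_(n-1)) * 100
EMV = (0.55 - 0.487) / (0.615 - 0.487) * 100 = 0.063 / 0.128 * 100 = 49.22

49.22 %


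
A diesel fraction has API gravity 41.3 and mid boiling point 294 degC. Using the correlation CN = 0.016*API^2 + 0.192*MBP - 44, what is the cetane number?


CN = 0.016 * 41.3^2 + 0.192 * 294 - 44
CN = 27.29104 + 56.448 - 44 = 39.73904

39.73904


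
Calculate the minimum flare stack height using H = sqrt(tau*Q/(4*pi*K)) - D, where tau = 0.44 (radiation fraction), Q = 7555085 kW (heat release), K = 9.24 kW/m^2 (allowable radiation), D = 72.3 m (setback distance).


tau*Q/(4*pi*K) = 0.44 * 7555085 / (4 * pi * 9.24) = 28629.3
sqrt(28629.3) = 169.202
H = 169.202 - 72.3 = 96.90

96.90 m


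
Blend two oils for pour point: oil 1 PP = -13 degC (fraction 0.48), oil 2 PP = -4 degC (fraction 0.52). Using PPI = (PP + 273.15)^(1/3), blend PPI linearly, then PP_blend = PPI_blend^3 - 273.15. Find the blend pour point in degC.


PPI_1 = (-13 + 273.15)^(1/3) = 6.383731
PPI_2 = (-4 + 273.15)^(1/3) = 6.456514
PPI_blend = 0.48 * 6.383731 + 0.52 * 6.456514 = 6.421578
PP_blend = 6.421578^3 - 273.15 = 264.8045 - 273.15 = -8.35

-8.35 degC


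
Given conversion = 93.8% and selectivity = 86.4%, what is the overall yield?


Overall yield = conversion (%) * selectivity (%) / 100
Conversion = 93.8%, Selectivity = 86.4%
Y = 93.8 * 86.4 / 100
= 81.0432 %

81.0432 %


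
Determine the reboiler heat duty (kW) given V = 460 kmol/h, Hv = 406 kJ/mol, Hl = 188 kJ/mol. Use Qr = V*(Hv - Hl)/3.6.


Qr = 460 * (406 - 188) / 3.6 = 460 * 218 / 3.6 = 27860

27860 kW


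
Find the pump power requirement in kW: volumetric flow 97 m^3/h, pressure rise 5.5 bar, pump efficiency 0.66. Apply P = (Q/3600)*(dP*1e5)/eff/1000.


Q = 97 / 3600 = 0.0269444 m^3/s
P = 0.0269444 * (5.5 * 1e5) / 0.66 / 1000 = 22.45

22.45 kW


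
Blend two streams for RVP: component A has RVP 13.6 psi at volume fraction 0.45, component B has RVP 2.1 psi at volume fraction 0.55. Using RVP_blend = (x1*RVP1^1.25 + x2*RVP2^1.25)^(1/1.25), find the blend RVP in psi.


Chevron index: RVP_blend = (sum xi*RVPi^1.25)^(1/1.25)
RVP^1.25 terms: 0.45 * 13.6^1.25 + 0.55 * 2.1^1.25 = 13.143
RVP_blend = 13.143^(1/1.25) = 7.852

7.852 psi


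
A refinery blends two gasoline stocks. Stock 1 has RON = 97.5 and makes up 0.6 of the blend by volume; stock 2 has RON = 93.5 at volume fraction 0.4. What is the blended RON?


Linear blending: RON_blend = sum(vi * RONi)
Contribution 1: 0.6 * 97.5 = 58.5
Contribution 2: 0.4 * 93.5 = 37.4
RON_blend = 58.5 + 37.4 = 95.9

95.9


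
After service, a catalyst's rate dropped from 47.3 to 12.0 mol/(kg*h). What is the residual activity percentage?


Activity (%) = (rate_used / rate_fresh) * 100
rate_used = 12.0, rate_fresh = 47.3
= (12.0 / 47.3) * 100
= 0.2537 * 100 = 25.37

25.37 %


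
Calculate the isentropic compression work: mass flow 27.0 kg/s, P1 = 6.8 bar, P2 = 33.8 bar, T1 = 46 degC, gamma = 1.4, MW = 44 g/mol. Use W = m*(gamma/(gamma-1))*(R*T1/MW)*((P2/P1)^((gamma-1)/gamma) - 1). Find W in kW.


Isentropic work: W = m*(gamma/(gamma-1))*(R*T1/MW)*((P2/P1)^((gamma-1)/gamma) - 1)
T1 = 46 + 273.15 = 319.15 K
Pressure ratio = 33.8 / 6.8 = 4.97059
Exponent = (1.4 - 1)/1.4 = 0.285714
(P2/P1)^exp - 1 = 4.97059^0.285714 - 1 = 0.581152
W = 27.0 * 1.4 / 0.4 * 8.314 * 319.15 / 44 * 0.581152 = 3312

3312 kW


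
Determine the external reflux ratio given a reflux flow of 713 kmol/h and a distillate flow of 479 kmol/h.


Reflux ratio definition: R = L / D (liquid returned / distillate withdrawn)
L = 713 kmol/h, D = 479 kmol/h
R = 713 / 479 = 1.489

1.489


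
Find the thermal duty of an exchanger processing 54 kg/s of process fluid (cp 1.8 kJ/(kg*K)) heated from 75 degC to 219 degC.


Q = m_dot * cp * delta_T
delta_T = 219 - 75 = 144 K
Q = 54 * 1.8 * 144
= 97.2 * 144
= 13996.8 kW

13996.8 kW


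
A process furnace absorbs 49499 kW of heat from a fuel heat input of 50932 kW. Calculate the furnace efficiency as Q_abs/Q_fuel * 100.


Furnace efficiency = Q_absorbed / Q_fuel * 100
= 49499 / 50932 * 100 = 97.19

97.19 %


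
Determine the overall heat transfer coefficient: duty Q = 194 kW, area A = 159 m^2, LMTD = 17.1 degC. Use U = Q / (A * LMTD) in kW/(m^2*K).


From Q = U*A*LMTD, U = Q / (A * LMTD)
U = 194 / (159 * 17.1) = 194 / 2718.9 = 0.07135

0.07135 kW/(m^2*K)


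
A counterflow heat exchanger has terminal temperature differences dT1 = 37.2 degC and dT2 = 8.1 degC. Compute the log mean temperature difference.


LMTD = (dT1 - dT2) / ln(dT1/dT2)
= (37.2 - 8.1) / ln(37.2 / 8.1) = 29.1 / 1.52444 = 19.09

19.09 degC


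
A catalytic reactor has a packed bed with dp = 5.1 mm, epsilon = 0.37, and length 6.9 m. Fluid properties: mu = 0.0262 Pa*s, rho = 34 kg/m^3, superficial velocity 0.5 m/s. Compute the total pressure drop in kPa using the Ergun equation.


dp = 5.1 mm = 0.0051 m
Viscous term = 150*0.0262*0.5*(1-0.37)^2 / (0.0051^2*0.37^3) = 591968
Inertial term = 1.75*34*0.5^2*(1-0.37) / (0.0051*0.37^3) = 36276.2
dP/L = 591968 + 36276.2 = 628244 Pa/m
dP = 628244 * 6.9 / 1000 = 4335 kPa

4335 kPa


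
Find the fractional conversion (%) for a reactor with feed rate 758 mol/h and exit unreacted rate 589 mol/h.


X = (F_in - F_out) / F_in * 100
Moles reacted = 758 - 589 = 169
X = 169 / 758 * 100
= 0.2230 * 100
= 22.30 %

22.30 %


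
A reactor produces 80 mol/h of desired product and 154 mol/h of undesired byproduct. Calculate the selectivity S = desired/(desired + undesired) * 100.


Selectivity = desired / (desired + undesired) * 100
Total products = 80 + 154 = 234 mol/h
S = 80 / 234 * 100
= 0.3419 * 100
= 34.19 %

34.19 %


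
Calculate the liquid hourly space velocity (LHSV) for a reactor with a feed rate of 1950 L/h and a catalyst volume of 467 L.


LHSV = volumetric feed rate / catalyst volume
= 1950 L/h / 467 L
= 4.176 h^-1

4.176 h^-1


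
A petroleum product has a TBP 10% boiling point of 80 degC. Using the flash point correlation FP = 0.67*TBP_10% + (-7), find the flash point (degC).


FP = 0.67 * 80 + (-7) = 46.6

46.6 degC


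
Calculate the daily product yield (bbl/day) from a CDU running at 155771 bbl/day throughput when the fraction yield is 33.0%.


Crude throughput = 155771 bbl/day
Fraction yield = 33.0%
yield = throughput * fraction / 100
yield = 155771 * 33.0 / 100 = 51404.43

51404.43 bbl/day


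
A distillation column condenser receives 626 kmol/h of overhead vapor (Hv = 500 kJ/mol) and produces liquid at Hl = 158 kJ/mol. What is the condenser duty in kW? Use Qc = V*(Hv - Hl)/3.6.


Qc = 626 * (500 - 158) / 3.6 = 626 * 342 / 3.6 = 59470

59470 kW


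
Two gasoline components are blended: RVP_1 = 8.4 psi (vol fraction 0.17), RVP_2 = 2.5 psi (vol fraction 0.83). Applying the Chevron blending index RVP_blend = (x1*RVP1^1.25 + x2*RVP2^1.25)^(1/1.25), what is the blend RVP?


Chevron index: RVP_blend = (sum xi*RVPi^1.25)^(1/1.25)
RVP^1.25 terms: 0.17 * 8.4^1.25 + 0.83 * 2.5^1.25 = 5.04025
RVP_blend = 5.04025^(1/1.25) = 3.647

3.647 psi


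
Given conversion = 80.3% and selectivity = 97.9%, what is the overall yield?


Overall yield = conversion (%) * selectivity (%) / 100
Conversion = 80.3%, Selectivity = 97.9%
Y = 80.3 * 97.9 / 100
= 78.6137 %

78.6137 %


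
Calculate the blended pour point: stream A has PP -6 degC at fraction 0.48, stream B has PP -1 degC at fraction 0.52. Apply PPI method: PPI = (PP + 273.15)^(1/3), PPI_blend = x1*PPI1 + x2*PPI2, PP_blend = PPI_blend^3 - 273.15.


PPI_1 = (-6 + 273.15)^(1/3) = 6.440482
PPI_2 = (-1 + 273.15)^(1/3) = 6.480414
PPI_blend = 0.48 * 6.440482 + 0.52 * 6.480414 = 6.461247
PP_blend = 6.461247^3 - 273.15 = 269.7423 - 273.15 = -3.41

-3.41 degC


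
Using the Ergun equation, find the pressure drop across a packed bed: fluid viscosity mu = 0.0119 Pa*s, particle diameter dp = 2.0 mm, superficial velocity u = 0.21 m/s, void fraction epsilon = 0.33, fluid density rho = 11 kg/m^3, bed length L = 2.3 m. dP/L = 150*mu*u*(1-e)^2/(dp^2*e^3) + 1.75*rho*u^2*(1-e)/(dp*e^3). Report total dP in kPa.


dp = 2.0 mm = 0.002 m
Viscous term = 150*0.0119*0.21*(1-0.33)^2 / (0.002^2*0.33^3) = 1170590
Inertial term = 1.75*11*0.21^2*(1-0.33) / (0.002*0.33^3) = 7913.57
dP/L = 1170590 + 7913.57 = 1178500 Pa/m
dP = 1178500 * 2.3 / 1000 = 2711 kPa

2711 kPa


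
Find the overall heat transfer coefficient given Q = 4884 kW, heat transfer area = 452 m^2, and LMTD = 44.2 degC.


From Q = U*A*LMTD, U = Q / (A * LMTD)
U = 4884 / (452 * 44.2) = 4884 / 19978.4 = 0.2445

0.2445 kW/(m^2*K)


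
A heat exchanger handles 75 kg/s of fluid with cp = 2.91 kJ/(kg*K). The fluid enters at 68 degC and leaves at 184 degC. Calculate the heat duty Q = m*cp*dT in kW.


Q = m_dot * cp * delta_T
delta_T = 184 - 68 = 116 K
Q = 75 * 2.91 * 116
= 218.25 * 116
= 25317 kW

25317 kW


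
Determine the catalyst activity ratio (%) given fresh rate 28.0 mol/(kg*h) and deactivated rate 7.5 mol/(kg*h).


Activity (%) = (rate_used / rate_fresh) * 100
rate_used = 7.5, rate_fresh = 28.0
= (7.5 / 28.0) * 100
= 0.2679 * 100 = 26.79

26.79 %


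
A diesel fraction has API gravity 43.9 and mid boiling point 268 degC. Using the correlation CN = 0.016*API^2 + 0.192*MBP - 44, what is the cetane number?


CN = 0.016 * 43.9^2 + 0.192 * 268 - 44
CN = 30.83536 + 51.456 - 44 = 38.29136

38.29136


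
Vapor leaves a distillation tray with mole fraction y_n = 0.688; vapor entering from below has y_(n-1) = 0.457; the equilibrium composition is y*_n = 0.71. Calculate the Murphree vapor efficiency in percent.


Murphree vapor efficiency: EMV = (y_n - y_(n-1)) / (y*_n - y_(n-1)) * 100
EMV = (0.688 - 0.457) / (0.71 - 0.457) * 100 = 0.231 / 0.253 * 100 = 91.30

91.30 %


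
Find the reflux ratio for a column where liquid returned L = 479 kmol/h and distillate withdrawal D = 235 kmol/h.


Reflux ratio definition: R = L / D (liquid returned / distillate withdrawn)
L = 479 kmol/h, D = 235 kmol/h
R = 479 / 235 = 2.038

2.038


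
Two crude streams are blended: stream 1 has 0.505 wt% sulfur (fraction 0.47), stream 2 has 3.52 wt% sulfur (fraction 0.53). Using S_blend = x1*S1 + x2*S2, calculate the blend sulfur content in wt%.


Linear sulfur blending: S_blend = x1*S1 + x2*S2
Contribution 1: 0.47 * 0.505 = 0.23735 wt%
Contribution 2: 0.53 * 3.52 = 1.8656 wt%
S_blend = 0.23735 + 1.8656 = 2.10295

2.10295 wt%


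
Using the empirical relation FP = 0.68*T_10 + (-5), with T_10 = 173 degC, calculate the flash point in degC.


FP = 0.68 * 173 + (-5) = 112.64

112.64 degC


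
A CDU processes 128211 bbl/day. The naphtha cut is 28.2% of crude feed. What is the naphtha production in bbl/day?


Crude throughput = 128211 bbl/day
Fraction yield = 28.2%
yield = throughput * fraction / 100
yield = 128211 * 28.2 / 100 = 36155.502

36155.502 bbl/day


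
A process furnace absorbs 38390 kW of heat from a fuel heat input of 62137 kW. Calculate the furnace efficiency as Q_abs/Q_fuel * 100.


Furnace efficiency = Q_absorbed / Q_fuel * 100
= 38390 / 62137 * 100 = 61.78

61.78 %


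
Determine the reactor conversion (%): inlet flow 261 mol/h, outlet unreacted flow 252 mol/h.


X = (F_in - F_out) / F_in * 100
Moles reacted = 261 - 252 = 9
X = 9 / 261 * 100
= 0.03448 * 100
= 3.448 %

3.448 %


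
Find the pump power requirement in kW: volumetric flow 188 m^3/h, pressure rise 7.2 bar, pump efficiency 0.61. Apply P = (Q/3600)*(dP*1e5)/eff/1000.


Q = 188 / 3600 = 0.0522222 m^3/s
P = 0.0522222 * (7.2 * 1e5) / 0.61 / 1000 = 61.64

61.64 kW


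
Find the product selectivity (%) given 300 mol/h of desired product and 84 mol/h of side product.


Selectivity = desired / (desired + undesired) * 100
Total products = 300 + 84 = 384 mol/h
S = 300 / 384 * 100
= 0.7812 * 100
= 78.12 %

78.12 %


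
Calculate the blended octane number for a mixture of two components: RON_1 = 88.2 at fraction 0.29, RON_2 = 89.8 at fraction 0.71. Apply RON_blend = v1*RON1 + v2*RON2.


Linear blending: RON_blend = sum(vi * RONi)
Contribution 1: 0.29 * 88.2 = 25.578
Contribution 2: 0.71 * 89.8 = 63.758
RON_blend = 25.578 + 63.758 = 89.336

89.336


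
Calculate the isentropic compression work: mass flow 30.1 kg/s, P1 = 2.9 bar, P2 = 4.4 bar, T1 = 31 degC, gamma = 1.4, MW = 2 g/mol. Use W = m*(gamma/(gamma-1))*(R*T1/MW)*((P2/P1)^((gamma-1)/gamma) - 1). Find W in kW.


Isentropic work: W = m*(gamma/(gamma-1))*(R*T1/MW)*((P2/P1)^((gamma-1)/gamma) - 1)
T1 = 31 + 273.15 = 304.15 K
Pressure ratio = 4.4 / 2.9 = 1.51724
Exponent = (1.4 - 1)/1.4 = 0.285714
(P2/P1)^exp - 1 = 1.51724^0.285714 - 1 = 0.126496
W = 30.1 * 1.4 / 0.4 * 8.314 * 304.15 / 2 * 0.126496 = 16850

16850 kW


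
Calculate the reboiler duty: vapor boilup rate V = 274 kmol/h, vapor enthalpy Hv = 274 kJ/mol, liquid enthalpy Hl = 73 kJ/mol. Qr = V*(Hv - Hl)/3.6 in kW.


Qr = 274 * (274 - 73) / 3.6 = 274 * 201 / 3.6 = 15300

15300 kW


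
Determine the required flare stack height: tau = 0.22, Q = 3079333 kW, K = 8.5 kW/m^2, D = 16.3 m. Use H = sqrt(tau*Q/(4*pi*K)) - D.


tau*Q/(4*pi*K) = 0.22 * 3079333 / (4 * pi * 8.5) = 6342.36
sqrt(6342.36) = 79.6389
H = 79.6389 - 16.3 = 63.34

63.34 m


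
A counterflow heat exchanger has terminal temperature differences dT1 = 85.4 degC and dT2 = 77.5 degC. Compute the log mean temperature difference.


LMTD = (dT1 - dT2) / ln(dT1/dT2)
= (85.4 - 77.5) / ln(85.4 / 77.5) = 7.9 / 0.0970682 = 81.39

81.39 degC


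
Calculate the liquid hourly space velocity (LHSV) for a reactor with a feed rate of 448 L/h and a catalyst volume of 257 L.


LHSV = volumetric feed rate / catalyst volume
= 448 L/h / 257 L
= 1.743 h^-1

1.743 h^-1


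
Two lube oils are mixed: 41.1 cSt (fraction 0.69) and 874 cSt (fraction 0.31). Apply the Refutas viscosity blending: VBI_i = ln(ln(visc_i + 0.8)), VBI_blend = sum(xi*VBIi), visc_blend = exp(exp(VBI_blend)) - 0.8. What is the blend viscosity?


Refutas method: VBN_i = 14.534*ln(ln(visc_i + 0.8)) + 10.975, blended linearly by mass fraction; since VBN is linear in VBI_i = ln(ln(visc_i + 0.8)) and the fractions sum to 1, blend VBI directly: visc = exp(exp(VBI_blend)) - 0.8
VBI_1 = ln(ln(41.1 + 0.8)) = 1.31782
VBI_2 = ln(ln(874 + 0.8)) = 1.91309
VBI_blend = 0.69 * 1.31782 + 0.31 * 1.91309 = 1.50235
visc_blend = exp(exp(1.50235)) - 0.8 = 88.52

88.52 cSt


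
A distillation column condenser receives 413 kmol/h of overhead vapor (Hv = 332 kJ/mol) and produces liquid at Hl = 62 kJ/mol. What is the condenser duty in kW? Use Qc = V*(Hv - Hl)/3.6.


Qc = 413 * (332 - 62) / 3.6 = 413 * 270 / 3.6 = 30980

30980 kW


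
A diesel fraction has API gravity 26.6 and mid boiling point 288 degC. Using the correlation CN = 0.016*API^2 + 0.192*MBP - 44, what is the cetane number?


CN = 0.016 * 26.6^2 + 0.192 * 288 - 44
CN = 11.32096 + 55.296 - 44 = 22.61696

22.61696


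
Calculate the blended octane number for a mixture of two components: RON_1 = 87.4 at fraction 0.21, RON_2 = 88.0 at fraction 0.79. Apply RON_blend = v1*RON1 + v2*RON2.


Linear blending: RON_blend = sum(vi * RONi)
Contribution 1: 0.21 * 87.4 = 18.354
Contribution 2: 0.79 * 88.0 = 69.52
RON_blend = 18.354 + 69.52 = 87.874

87.874


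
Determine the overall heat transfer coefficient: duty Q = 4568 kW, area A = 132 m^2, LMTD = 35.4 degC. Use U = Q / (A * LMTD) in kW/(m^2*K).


From Q = U*A*LMTD, U = Q / (A * LMTD)
U = 4568 / (132 * 35.4) = 4568 / 4672.8 = 0.9776

0.9776 kW/(m^2*K)


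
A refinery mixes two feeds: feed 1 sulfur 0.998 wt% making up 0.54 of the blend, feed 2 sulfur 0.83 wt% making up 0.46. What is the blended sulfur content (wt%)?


Linear sulfur blending: S_blend = x1*S1 + x2*S2
Contribution 1: 0.54 * 0.998 = 0.53892 wt%
Contribution 2: 0.46 * 0.83 = 0.3818 wt%
S_blend = 0.53892 + 0.3818 = 0.92072

0.92072 wt%


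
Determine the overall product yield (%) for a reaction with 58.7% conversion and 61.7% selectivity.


Overall yield = conversion (%) * selectivity (%) / 100
Conversion = 58.7%, Selectivity = 61.7%
Y = 58.7 * 61.7 / 100
= 36.2179 %

36.2179 %


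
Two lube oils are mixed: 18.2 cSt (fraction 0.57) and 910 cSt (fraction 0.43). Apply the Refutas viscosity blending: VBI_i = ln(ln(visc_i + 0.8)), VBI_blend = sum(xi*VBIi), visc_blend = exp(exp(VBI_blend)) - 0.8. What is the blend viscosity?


Refutas method: VBN_i = 14.534*ln(ln(visc_i + 0.8)) + 10.975, blended linearly by mass fraction; since VBN is linear in VBI_i = ln(ln(visc_i + 0.8)) and the fractions sum to 1, blend VBI directly: visc = exp(exp(VBI_blend)) - 0.8
VBI_1 = ln(ln(18.2 + 0.8)) = 1.07992
VBI_2 = ln(ln(910 + 0.8)) = 1.91903
VBI_blend = 0.57 * 1.07992 + 0.43 * 1.91903 = 1.44074
visc_blend = exp(exp(1.44074)) - 0.8 = 67.49

67.49 cSt


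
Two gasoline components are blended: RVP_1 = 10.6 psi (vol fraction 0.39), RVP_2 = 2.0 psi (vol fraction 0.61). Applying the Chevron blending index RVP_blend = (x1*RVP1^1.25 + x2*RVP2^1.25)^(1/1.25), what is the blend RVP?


Chevron index: RVP_blend = (sum xi*RVPi^1.25)^(1/1.25)
RVP^1.25 terms: 0.39 * 10.6^1.25 + 0.61 * 2.0^1.25 = 8.91011
RVP_blend = 8.91011^(1/1.25) = 5.753

5.753 psi


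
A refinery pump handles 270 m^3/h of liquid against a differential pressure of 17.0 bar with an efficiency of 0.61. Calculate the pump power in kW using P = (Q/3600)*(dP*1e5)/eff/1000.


Q = 270 / 3600 = 0.075 m^3/s
P = 0.075 * (17.0 * 1e5) / 0.61 / 1000 = 209.0

209.0 kW


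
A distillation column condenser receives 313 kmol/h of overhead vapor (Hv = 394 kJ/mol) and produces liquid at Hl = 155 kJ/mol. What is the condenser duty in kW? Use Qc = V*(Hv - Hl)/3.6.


Qc = 313 * (394 - 155) / 3.6 = 313 * 239 / 3.6 = 20780

20780 kW


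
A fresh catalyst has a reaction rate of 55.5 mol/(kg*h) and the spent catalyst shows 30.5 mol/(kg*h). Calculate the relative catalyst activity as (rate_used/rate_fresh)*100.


Activity (%) = (rate_used / rate_fresh) * 100
rate_used = 30.5, rate_fresh = 55.5
= (30.5 / 55.5) * 100
= 0.5495 * 100 = 54.95

54.95 %


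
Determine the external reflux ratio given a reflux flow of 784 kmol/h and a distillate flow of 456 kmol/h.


Reflux ratio definition: R = L / D (liquid returned / distillate withdrawn)
L = 784 kmol/h, D = 456 kmol/h
R = 784 / 456 = 1.719

1.719


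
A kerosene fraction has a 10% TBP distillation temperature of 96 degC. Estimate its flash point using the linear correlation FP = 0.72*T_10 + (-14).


FP = 0.72 * 96 + (-14) = 55.12

55.12 degC


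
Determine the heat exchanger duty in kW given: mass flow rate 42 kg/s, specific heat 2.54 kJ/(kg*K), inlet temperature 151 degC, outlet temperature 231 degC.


Q = m_dot * cp * delta_T
delta_T = 231 - 151 = 80 K
Q = 42 * 2.54 * 80
= 106.68 * 80
= 8534.4 kW

8534.4 kW


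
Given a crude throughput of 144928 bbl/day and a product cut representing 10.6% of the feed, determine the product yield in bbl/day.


Crude throughput = 144928 bbl/day
Fraction yield = 10.6%
yield = throughput * fraction / 100
yield = 144928 * 10.6 / 100 = 15362.368

15362.368 bbl/day


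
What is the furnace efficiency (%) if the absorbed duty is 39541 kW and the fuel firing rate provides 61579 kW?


Furnace efficiency = Q_absorbed / Q_fuel * 100
= 39541 / 61579 * 100 = 64.21

64.21 %


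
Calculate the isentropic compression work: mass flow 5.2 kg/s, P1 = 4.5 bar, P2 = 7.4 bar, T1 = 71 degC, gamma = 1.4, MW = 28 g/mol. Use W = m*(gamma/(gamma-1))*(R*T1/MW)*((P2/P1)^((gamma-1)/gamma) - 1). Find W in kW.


Isentropic work: W = m*(gamma/(gamma-1))*(R*T1/MW)*((P2/P1)^((gamma-1)/gamma) - 1)
T1 = 71 + 273.15 = 344.15 K
Pressure ratio = 7.4 / 4.5 = 1.64444
Exponent = (1.4 - 1)/1.4 = 0.285714
(P2/P1)^exp - 1 = 1.64444^0.285714 - 1 = 0.152708
W = 5.2 * 1.4 / 0.4 * 8.314 * 344.15 / 28 * 0.152708 = 284.0

284.0 kW


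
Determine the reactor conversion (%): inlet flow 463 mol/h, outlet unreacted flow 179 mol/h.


X = (F_in - F_out) / F_in * 100
Moles reacted = 463 - 179 = 284
X = 284 / 463 * 100
= 0.6134 * 100
= 61.34 %

61.34 %


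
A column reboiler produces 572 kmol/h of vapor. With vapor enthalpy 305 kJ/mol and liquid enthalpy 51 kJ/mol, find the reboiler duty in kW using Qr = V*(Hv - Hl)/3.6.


Qr = 572 * (305 - 51) / 3.6 = 572 * 254 / 3.6 = 40360

40360 kW


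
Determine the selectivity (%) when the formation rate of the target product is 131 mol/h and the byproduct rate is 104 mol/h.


Selectivity = desired / (desired + undesired) * 100
Total products = 131 + 104 = 235 mol/h
S = 131 / 235 * 100
= 0.5574 * 100
= 55.74 %

55.74 %


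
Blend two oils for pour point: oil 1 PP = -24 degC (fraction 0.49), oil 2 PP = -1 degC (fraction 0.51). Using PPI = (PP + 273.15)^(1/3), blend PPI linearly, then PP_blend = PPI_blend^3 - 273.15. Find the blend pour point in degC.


PPI_1 = (-24 + 273.15)^(1/3) = 6.292458
PPI_2 = (-1 + 273.15)^(1/3) = 6.480414
PPI_blend = 0.49 * 6.292458 + 0.51 * 6.480414 = 6.388316
PP_blend = 6.388316^3 - 273.15 = 260.7109 - 273.15 = -12.44

-12.44 degC


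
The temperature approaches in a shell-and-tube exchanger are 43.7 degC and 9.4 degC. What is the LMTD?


LMTD = (dT1 - dT2) / ln(dT1/dT2)
= (43.7 - 9.4) / ln(43.7 / 9.4) = 34.3 / 1.53664 = 22.32

22.32 degC


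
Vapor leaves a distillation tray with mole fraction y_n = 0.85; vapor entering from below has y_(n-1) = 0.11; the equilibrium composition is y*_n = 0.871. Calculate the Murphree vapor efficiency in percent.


Murphree vapor efficiency: EMV = (y_n - y_(n-1)) / (y*_n - y_(n-1)) * 100
EMV = (0.85 - 0.11) / (0.871 - 0.11) * 100 = 0.74 / 0.761 * 100 = 97.24

97.24 %


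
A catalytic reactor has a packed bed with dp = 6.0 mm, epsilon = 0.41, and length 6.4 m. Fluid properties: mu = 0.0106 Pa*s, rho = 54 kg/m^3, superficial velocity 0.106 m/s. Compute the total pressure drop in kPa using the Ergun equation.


dp = 6.0 mm = 0.006 m
Viscous term = 150*0.0106*0.106*(1-0.41)^2 / (0.006^2*0.41^3) = 23645.7
Inertial term = 1.75*54*0.106^2*(1-0.41) / (0.006*0.41^3) = 1514.93
dP/L = 23645.7 + 1514.93 = 25160.6 Pa/m
dP = 25160.6 * 6.4 / 1000 = 161.0 kPa

161.0 kPa


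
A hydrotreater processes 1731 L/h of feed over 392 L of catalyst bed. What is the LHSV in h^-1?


LHSV = volumetric feed rate / catalyst volume
= 1731 L/h / 392 L
= 4.416 h^-1

4.416 h^-1


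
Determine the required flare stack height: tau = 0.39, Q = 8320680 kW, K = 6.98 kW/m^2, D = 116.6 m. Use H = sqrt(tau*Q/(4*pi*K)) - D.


tau*Q/(4*pi*K) = 0.39 * 8320680 / (4 * pi * 6.98) = 36996.3
sqrt(36996.3) = 192.344
H = 192.344 - 116.6 = 75.74

75.74 m


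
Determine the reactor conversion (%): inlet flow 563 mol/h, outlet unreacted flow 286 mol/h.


X = (F_in - F_out) / F_in * 100
Moles reacted = 563 - 286 = 277
X = 277 / 563 * 100
= 0.4920 * 100
= 49.20 %

49.20 %


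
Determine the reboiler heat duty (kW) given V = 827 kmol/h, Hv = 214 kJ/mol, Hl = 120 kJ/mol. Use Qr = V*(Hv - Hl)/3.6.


Qr = 827 * (214 - 120) / 3.6 = 827 * 94 / 3.6 = 21590

21590 kW


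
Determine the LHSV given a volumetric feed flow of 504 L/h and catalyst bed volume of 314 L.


LHSV = volumetric feed rate / catalyst volume
= 504 L/h / 314 L
= 1.605 h^-1

1.605 h^-1


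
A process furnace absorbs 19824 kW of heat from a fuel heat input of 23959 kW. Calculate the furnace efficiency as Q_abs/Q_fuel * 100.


Furnace efficiency = Q_absorbed / Q_fuel * 100
= 19824 / 23959 * 100 = 82.74

82.74 %


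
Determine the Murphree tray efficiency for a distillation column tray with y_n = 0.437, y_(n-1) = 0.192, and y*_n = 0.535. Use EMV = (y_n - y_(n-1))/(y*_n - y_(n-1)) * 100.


Murphree vapor efficiency: EMV = (y_n - y_(n-1)) / (y*_n - y_(n-1)) * 100
EMV = (0.437 - 0.192) / (0.535 - 0.192) * 100 = 0.245 / 0.343 * 100 = 71.43

71.43 %


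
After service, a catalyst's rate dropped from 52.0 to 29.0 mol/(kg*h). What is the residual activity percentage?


Activity (%) = (rate_used / rate_fresh) * 100
rate_used = 29.0, rate_fresh = 52.0
= (29.0 / 52.0) * 100
= 0.5577 * 100 = 55.77

55.77 %


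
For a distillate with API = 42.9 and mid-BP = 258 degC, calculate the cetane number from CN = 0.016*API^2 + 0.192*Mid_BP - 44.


CN = 0.016 * 42.9^2 + 0.192 * 258 - 44
CN = 29.44656 + 49.536 - 44 = 34.98256

34.98256


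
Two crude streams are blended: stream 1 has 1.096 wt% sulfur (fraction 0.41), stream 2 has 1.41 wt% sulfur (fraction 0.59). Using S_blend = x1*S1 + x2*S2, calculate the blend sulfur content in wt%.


Linear sulfur blending: S_blend = x1*S1 + x2*S2
Contribution 1: 0.41 * 1.096 = 0.44936 wt%
Contribution 2: 0.59 * 1.41 = 0.8319 wt%
S_blend = 0.44936 + 0.8319 = 1.28126

1.28126 wt%


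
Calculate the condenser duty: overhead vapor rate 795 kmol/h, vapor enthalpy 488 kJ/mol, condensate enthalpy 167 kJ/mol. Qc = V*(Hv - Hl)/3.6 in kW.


Qc = 795 * (488 - 167) / 3.6 = 795 * 321 / 3.6 = 70890

70890 kW


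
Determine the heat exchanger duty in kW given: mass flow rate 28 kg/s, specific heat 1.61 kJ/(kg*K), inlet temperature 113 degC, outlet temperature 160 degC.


Q = m_dot * cp * delta_T
delta_T = 160 - 113 = 47 K
Q = 28 * 1.61 * 47
= 45.08 * 47
= 2118.76 kW

2118.76 kW


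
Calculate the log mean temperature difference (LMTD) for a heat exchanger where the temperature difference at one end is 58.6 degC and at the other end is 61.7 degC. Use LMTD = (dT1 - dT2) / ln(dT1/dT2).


LMTD = (dT1 - dT2) / ln(dT1/dT2)
= (58.6 - 61.7) / ln(58.6 / 61.7) = -3.1 / -0.0515492 = 60.14

60.14 degC


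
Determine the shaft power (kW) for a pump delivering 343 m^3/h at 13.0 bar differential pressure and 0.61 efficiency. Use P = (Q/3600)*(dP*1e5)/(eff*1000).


Q = 343 / 3600 = 0.0952778 m^3/s
P = 0.0952778 * (13.0 * 1e5) / 0.61 / 1000 = 203.1

203.1 kW


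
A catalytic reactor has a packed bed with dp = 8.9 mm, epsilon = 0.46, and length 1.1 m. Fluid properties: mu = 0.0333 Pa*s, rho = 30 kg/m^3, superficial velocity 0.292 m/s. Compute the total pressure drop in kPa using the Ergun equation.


dp = 8.9 mm = 0.0089 m
Viscous term = 150*0.0333*0.292*(1-0.46)^2 / (0.0089^2*0.46^3) = 55163.6
Inertial term = 1.75*30*0.292^2*(1-0.46) / (0.0089*0.46^3) = 2790.33
dP/L = 55163.6 + 2790.33 = 57953.9 Pa/m
dP = 57953.9 * 1.1 / 1000 = 63.75 kPa

63.75 kPa


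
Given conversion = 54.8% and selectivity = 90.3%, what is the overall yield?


Overall yield = conversion (%) * selectivity (%) / 100
Conversion = 54.8%, Selectivity = 90.3%
Y = 54.8 * 90.3 / 100
= 49.4844 %

49.4844 %


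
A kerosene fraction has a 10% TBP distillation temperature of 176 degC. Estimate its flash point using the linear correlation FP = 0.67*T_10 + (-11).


FP = 0.67 * 176 + (-11) = 106.92

106.92 degC


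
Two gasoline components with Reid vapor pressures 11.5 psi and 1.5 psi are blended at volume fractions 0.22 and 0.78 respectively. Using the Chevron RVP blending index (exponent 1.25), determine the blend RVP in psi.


Chevron index: RVP_blend = (sum xi*RVPi^1.25)^(1/1.25)
RVP^1.25 terms: 0.22 * 11.5^1.25 + 0.78 * 1.5^1.25 = 5.95384
RVP_blend = 5.95384^(1/1.25) = 4.167

4.167 psi
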